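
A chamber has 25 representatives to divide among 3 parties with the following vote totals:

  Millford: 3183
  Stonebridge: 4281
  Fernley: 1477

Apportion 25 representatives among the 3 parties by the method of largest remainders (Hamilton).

Millford=9, Stonebridge=12, Fernley=4

Standard divisor: 8941 ÷ 25 ≈ 357.64.
Standard quotas: Millford 8.900, Stonebridge 11.970, Fernley 4.130.
Lower quotas: Millford 8, Stonebridge 11, Fernley 4 (sum 23, leaving 2 seats).
Remainders in descending order: Stonebridge 0.970, Millford 0.900, Fernley 0.130.
Largest remainders: Stonebridge, Millford receive the extra seats.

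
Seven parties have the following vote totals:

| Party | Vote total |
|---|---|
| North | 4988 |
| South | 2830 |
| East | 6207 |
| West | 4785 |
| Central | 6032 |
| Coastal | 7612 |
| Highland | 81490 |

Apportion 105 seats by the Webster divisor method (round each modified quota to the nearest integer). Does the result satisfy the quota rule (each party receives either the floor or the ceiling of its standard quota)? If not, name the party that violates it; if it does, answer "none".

Highland

Standard quotas: North 4.596, South 2.608, East 5.720, West 4.409, Central 5.559, Coastal 7.014, Highland 75.093.
Webster allocation: North 5, South 3, East 6, West 4, Central 6, Coastal 7, Highland 74.
Highland has quota 75.093 (lower 75, upper 76) but receives 74 — outside the quota interval.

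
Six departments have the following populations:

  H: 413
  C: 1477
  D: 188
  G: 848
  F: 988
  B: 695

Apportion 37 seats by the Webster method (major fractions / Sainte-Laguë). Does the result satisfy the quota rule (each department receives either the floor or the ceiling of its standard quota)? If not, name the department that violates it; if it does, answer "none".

Standard quotas: H 3.315, C 11.857, D 1.509, G 6.808, F 7.931, B 5.579.
Webster allocation: H 3, C 12, D 1, G 7, F 8, B 6.
Every allocation lies between the lower and upper quota.

none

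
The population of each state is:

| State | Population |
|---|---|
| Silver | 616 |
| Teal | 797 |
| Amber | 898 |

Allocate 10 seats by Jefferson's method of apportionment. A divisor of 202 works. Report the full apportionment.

Silver=3, Teal=3, Amber=4

With modified divisor 202: modified quotas Silver 3.050, Teal 3.946, Amber 4.446.
Rounding down: Silver 3, Teal 3, Amber 4 (total 10).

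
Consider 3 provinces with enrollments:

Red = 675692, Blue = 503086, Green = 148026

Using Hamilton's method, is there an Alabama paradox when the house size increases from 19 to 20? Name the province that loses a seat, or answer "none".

At 19 seats: Red 10, Blue 7, Green 2.
At 20 seats: Red 10, Blue 8, Green 2.
No province's allocation decreased.

none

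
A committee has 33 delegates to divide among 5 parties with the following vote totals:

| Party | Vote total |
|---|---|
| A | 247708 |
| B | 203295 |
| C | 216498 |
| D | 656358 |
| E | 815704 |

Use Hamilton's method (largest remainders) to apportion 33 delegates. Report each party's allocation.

A: 4, B: 3, C: 3, D: 10, E: 13

The standard divisor is 2139563/33 ≈ 64835.242.
Standard quotas: A 3.8206, B 3.1356, C 3.3392, D 10.1235, E 12.5812.
Lower quotas: A 3, B 3, C 3, D 10, E 12 (sum 31, leaving 2 seats).
Remainders in descending order: A 0.8206, E 0.5812, C 0.3392, B 0.1356, D 0.1235.
Largest remainders: A, E receive the extra seats.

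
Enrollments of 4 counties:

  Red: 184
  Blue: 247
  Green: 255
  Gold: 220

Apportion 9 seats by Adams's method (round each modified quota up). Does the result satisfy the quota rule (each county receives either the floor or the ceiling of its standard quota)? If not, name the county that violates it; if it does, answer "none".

Standard quotas: Red 1.828, Blue 2.454, Green 2.533, Gold 2.185.
Adams allocation: Red 2, Blue 2, Green 3, Gold 2.
Every allocation lies between the lower and upper quota.

none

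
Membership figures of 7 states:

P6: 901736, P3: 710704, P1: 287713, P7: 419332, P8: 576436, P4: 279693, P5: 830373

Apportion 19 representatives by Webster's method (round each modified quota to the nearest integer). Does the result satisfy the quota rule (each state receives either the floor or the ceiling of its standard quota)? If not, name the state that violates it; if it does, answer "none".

Standard quotas: P6 4.277, P3 3.371, P1 1.365, P7 1.989, P8 2.734, P4 1.327, P5 3.938.
Webster allocation: P6 4, P3 4, P1 1, P7 2, P8 3, P4 1, P5 4.
Every allocation lies between the lower and upper quota.

none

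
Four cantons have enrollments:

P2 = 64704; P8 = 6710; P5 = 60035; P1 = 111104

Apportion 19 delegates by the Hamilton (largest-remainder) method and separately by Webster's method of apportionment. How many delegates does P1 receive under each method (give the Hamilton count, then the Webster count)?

9 and 8

Hamilton: P2 5, P8 0, P5 5, P1 9.
Webster: P2 5, P8 1, P5 5, P1 8.
P1 gets 9 under Hamilton and 8 under Webster.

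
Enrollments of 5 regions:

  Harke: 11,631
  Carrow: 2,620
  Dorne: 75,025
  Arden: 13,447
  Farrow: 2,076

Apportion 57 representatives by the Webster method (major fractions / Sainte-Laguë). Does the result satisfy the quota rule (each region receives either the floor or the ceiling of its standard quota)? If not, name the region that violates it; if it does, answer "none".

Standard quotas: Harke 6.326, Carrow 1.425, Dorne 40.806, Arden 7.314, Farrow 1.129.
Webster allocation: Harke 6, Carrow 1, Dorne 42, Arden 7, Farrow 1.
Dorne has quota 40.806 (lower 40, upper 41) but receives 42 — outside the quota interval.

Dorne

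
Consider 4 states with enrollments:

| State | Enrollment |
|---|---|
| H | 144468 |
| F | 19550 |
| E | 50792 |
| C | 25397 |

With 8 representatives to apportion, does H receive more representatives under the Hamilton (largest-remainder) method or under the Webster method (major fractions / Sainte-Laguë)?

Hamilton

Hamilton: H 5, F 0, E 2, C 1.
Webster: H 4, F 1, E 2, C 1.
H gets 5 under Hamilton and 4 under Webster.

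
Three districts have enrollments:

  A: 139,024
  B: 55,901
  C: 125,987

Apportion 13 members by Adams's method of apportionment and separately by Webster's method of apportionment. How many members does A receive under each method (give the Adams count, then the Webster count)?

5 and 6

Adams: A 5, B 3, C 5.
Webster: A 6, B 2, C 5.
A gets 5 under Adams and 6 under Webster.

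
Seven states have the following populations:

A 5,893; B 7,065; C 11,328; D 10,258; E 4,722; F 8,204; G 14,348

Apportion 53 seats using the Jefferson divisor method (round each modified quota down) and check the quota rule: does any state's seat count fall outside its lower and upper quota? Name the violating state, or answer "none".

none

Standard quotas: A 5.052, B 6.057, C 9.712, D 8.795, E 4.048, F 7.034, G 12.301.
Jefferson allocation: A 5, B 6, C 10, D 9, E 4, F 7, G 12.
Every allocation lies between the lower and upper quota.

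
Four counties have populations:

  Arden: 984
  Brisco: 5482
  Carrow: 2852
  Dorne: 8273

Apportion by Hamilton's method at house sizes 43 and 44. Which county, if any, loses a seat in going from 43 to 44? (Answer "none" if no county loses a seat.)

At 43 seats: Arden 3, Brisco 13, Carrow 7, Dorne 20.
At 44 seats: Arden 2, Brisco 14, Carrow 7, Dorne 21.
Arden drops from 3 to 2.

Arden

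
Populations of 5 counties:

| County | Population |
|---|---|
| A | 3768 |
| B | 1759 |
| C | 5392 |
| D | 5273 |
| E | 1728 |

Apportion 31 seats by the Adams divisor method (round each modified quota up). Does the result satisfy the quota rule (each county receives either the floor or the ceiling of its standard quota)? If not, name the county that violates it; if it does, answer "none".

Standard quotas: A 6.518, B 3.043, C 9.328, D 9.122, E 2.989.
Adams allocation: A 7, B 3, C 9, D 9, E 3.
Every allocation lies between the lower and upper quota.

none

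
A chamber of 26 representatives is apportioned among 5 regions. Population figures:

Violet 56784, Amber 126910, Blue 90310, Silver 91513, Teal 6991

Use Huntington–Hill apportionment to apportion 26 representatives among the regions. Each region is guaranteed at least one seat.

Violet 4, Amber 9, Blue 6, Silver 6, Teal 1

With divisor 14539: modified quotas Violet 3.906, Amber 8.729, Blue 6.212, Silver 6.294, Teal 0.481.
Geometric-mean thresholds: Violet √(3·4)=3.464, Amber √(8·9)=8.485, Blue √(6·7)=6.481, Silver √(6·7)=6.481, Teal (min 1).
Each quota rounded against its threshold gives Violet 4, Amber 9, Blue 6, Silver 6, Teal 1 (total 26).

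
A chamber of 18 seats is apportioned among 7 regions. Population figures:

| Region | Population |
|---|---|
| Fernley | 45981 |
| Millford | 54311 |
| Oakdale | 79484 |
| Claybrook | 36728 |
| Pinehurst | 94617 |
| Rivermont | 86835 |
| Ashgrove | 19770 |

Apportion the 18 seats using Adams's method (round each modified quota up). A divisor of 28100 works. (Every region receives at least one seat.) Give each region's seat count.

With modified divisor 28100: modified quotas Fernley 1.636, Millford 1.933, Oakdale 2.829, Claybrook 1.307, Pinehurst 3.367, Rivermont 3.090, Ashgrove 0.704.
Rounding up: Fernley 2, Millford 2, Oakdale 3, Claybrook 2, Pinehurst 4, Rivermont 4, Ashgrove 1 (total 18).

Fernley: 2, Millford: 2, Oakdale: 3, Claybrook: 2, Pinehurst: 4, Rivermont: 4, Ashgrove: 1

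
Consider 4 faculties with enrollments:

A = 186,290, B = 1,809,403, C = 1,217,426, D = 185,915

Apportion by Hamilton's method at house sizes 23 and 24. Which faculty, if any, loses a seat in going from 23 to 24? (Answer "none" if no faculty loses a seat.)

At 23 seats: A 2, B 12, C 8, D 1.
At 24 seats: A 1, B 13, C 9, D 1.
A drops from 2 to 1.

A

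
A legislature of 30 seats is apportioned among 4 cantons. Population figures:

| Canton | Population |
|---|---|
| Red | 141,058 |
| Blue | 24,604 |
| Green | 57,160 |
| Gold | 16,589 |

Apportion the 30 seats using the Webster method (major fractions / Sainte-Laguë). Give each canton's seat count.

Red: 18, Blue: 3, Green: 7, Gold: 2

Standard divisor 239411/30 ≈ 7980.367; standard quotas: Red 17.676, Blue 3.083, Green 7.163, Gold 2.079.
Rounding to the nearest integer gives Red 18, Blue 3, Green 7, Gold 2 — total 30, matching the house size, so no adjustment is needed.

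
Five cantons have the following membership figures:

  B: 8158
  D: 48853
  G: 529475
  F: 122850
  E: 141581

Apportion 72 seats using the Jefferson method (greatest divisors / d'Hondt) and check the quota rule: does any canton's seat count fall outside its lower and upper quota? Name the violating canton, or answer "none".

G

Standard quotas: B 0.690, D 4.134, G 44.801, F 10.395, E 11.980.
Jefferson allocation: B 0, D 4, G 46, F 10, E 12.
G has quota 44.801 (lower 44, upper 45) but receives 46 — outside the quota interval.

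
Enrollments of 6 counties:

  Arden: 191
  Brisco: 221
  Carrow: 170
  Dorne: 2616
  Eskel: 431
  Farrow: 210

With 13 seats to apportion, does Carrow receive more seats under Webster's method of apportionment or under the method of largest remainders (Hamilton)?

Webster: Arden 1, Brisco 1, Carrow 1, Dorne 8, Eskel 1, Farrow 1.
Hamilton: Arden 1, Brisco 1, Carrow 0, Dorne 9, Eskel 1, Farrow 1.
Carrow gets 1 under Webster and 0 under Hamilton.

Webster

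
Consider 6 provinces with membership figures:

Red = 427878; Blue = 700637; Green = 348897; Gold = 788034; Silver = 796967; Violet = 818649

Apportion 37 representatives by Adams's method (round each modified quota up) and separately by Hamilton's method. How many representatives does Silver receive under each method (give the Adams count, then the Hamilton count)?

7 and 8

Adams: Red 4, Blue 7, Green 4, Gold 7, Silver 7, Violet 8.
Hamilton: Red 4, Blue 7, Green 3, Gold 7, Silver 8, Violet 8.
Silver gets 7 under Adams and 8 under Hamilton.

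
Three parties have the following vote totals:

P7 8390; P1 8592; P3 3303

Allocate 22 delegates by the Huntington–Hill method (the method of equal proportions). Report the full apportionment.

With divisor 930: modified quotas P7 9.022, P1 9.239, P3 3.552.
Geometric-mean thresholds: P7 √(9·10)=9.487, P1 √(9·10)=9.487, P3 √(3·4)=3.464.
Each quota rounded against its threshold gives P7 9, P1 9, P3 4 (total 22).

P7=9, P1=9, P3=4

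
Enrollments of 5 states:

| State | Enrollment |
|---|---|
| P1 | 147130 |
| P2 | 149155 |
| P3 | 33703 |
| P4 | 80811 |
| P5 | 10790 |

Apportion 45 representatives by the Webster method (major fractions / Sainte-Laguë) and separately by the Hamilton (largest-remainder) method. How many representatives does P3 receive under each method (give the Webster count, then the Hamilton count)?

4 and 3

Webster: P1 15, P2 16, P3 4, P4 9, P5 1.
Hamilton: P1 16, P2 16, P3 3, P4 9, P5 1.
P3 gets 4 under Webster and 3 under Hamilton.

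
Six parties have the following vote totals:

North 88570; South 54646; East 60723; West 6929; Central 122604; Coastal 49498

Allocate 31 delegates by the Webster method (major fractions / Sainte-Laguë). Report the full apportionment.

North=7, South=4, East=5, West=1, Central=10, Coastal=4

Standard divisor 382970/31 ≈ 12353.871; standard quotas: North 7.169, South 4.423, East 4.915, West 0.561, Central 9.924, Coastal 4.007.
Rounding to the nearest integer gives North 7, South 4, East 5, West 1, Central 10, Coastal 4 — total 31, matching the house size, so no adjustment is needed.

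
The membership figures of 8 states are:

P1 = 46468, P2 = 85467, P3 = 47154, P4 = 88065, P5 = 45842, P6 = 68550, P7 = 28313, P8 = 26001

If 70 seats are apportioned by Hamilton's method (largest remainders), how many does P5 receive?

The standard divisor is 435860/70 ≈ 6226.571.
Standard quotas: P1 7.4629, P2 13.7262, P3 7.5730, P4 14.1434, P5 7.3623, P6 11.0093, P7 4.5471, P8 4.1758.
Lower quotas: P1 7, P2 13, P3 7, P4 14, P5 7, P6 11, P7 4, P8 4 (sum 67, leaving 3 seats).
Remainders in descending order: P2 0.7262, P3 0.5730, P7 0.5471, P1 0.4629, P5 0.3623, P8 0.1758, P4 0.1434, P6 0.0093.
The surplus seats go to P2, P3, P7.
P5 receives 7.

7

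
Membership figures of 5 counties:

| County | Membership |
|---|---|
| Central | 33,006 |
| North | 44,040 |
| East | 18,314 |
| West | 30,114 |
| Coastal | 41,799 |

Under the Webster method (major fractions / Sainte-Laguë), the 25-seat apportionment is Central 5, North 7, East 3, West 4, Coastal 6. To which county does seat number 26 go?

Priority for the next seat is population ÷ (current seats + 0.5).
Priorities: Central 6001.091, North 5872.000, East 5232.571, West 6692.000, Coastal 6430.615.
Highest priority: West.

West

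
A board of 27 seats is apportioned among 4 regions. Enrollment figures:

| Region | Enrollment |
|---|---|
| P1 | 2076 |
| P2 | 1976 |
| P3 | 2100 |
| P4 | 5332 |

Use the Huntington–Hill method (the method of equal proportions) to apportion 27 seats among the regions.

With divisor 434: modified quotas P1 4.783, P2 4.553, P3 4.839, P4 12.286.
Geometric-mean thresholds: P1 √(4·5)=4.472, P2 √(4·5)=4.472, P3 √(4·5)=4.472, P4 √(12·13)=12.490.
Each quota rounded against its threshold gives P1 5, P2 5, P3 5, P4 12 (total 27).

P1 5; P2 5; P3 5; P4 12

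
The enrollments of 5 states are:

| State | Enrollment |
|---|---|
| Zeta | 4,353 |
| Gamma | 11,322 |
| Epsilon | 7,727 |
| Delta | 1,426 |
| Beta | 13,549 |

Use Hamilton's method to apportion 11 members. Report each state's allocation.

The standard divisor is 38377/11 ≈ 3488.818.
Standard quotas: Zeta 1.2477, Gamma 3.2452, Epsilon 2.2148, Delta 0.4087, Beta 3.8836.
Lower quotas: Zeta 1, Gamma 3, Epsilon 2, Delta 0, Beta 3 (sum 9, leaving 2 seats).
Remainders in descending order: Beta 0.8836, Delta 0.4087, Zeta 0.2477, Gamma 0.2452, Epsilon 0.2148.
The surplus seats go to Beta, Delta.

Zeta 1, Gamma 3, Epsilon 2, Delta 1, Beta 4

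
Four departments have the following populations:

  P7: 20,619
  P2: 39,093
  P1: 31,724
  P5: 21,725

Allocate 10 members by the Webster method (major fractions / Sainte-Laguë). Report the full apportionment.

P7=2, P2=3, P1=3, P5=2

Standard divisor 113161/10 ≈ 11316.1; standard quotas: P7 1.822, P2 3.455, P1 2.803, P5 1.920.
Rounding to the nearest integer gives P7 2, P2 3, P1 3, P5 2 — total 10, matching the house size, so no adjustment is needed.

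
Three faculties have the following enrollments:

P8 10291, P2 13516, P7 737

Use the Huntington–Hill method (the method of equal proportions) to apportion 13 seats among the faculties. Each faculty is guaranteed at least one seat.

P8 5; P2 7; P7 1

With divisor 1982: modified quotas P8 5.192, P2 6.819, P7 0.372.
Geometric-mean thresholds: P8 √(5·6)=5.477, P2 √(6·7)=6.481, P7 (min 1).
Each quota rounded against its threshold gives P8 5, P2 7, P7 1 (total 13).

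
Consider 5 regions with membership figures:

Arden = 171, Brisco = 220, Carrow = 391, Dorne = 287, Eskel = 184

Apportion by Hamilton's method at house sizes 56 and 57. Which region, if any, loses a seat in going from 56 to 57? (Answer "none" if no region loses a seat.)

none

At 56 seats: Arden 8, Brisco 10, Carrow 17, Dorne 13, Eskel 8.
At 57 seats: Arden 8, Brisco 10, Carrow 18, Dorne 13, Eskel 8.
No region's allocation decreased.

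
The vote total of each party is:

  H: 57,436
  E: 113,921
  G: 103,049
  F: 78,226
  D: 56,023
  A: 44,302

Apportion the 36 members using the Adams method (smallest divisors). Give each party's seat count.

Standard divisor 452957/36 ≈ 12582.139; standard quotas: H 4.565, E 9.054, G 8.190, F 6.217, D 4.453, A 3.521.
Rounding up gives 5, 10, 9, 7, 5, 4 = 40 seats, so the divisor must be adjusted.
With modified divisor 14100: modified quotas H 4.073, E 8.080, G 7.308, F 5.548, D 3.973, A 3.142.
Rounding up: H 5, E 9, G 8, F 6, D 4, A 4 (total 36).

H=5; E=9; G=8; F=6; D=4; A=4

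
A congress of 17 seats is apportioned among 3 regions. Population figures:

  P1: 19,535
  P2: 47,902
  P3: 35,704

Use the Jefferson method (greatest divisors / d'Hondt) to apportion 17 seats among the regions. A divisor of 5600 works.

With modified divisor 5600: modified quotas P1 3.488, P2 8.554, P3 6.376.
Rounding down: P1 3, P2 8, P3 6 (total 17).

P1 3, P2 8, P3 6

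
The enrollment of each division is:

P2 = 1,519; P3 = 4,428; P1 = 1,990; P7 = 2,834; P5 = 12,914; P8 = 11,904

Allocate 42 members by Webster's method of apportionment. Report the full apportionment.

P2: 2, P3: 5, P1: 2, P7: 3, P5: 16, P8: 14

Standard divisor 35589/42 ≈ 847.357; standard quotas: P2 1.793, P3 5.226, P1 2.348, P7 3.345, P5 15.240, P8 14.048.
Rounding to the nearest integer gives 2, 5, 2, 3, 15, 14 = 41 seats, so the divisor must be adjusted.
With modified divisor 830: modified quotas P2 1.830, P3 5.335, P1 2.398, P7 3.414, P5 15.559, P8 14.342.
Rounding to the nearest integer: P2 2, P3 5, P1 2, P7 3, P5 16, P8 14 (total 42).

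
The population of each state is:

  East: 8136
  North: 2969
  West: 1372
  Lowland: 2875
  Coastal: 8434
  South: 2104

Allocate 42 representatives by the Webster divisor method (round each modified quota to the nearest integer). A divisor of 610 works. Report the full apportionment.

East: 13; North: 5; West: 2; Lowland: 5; Coastal: 14; South: 3

With modified divisor 610: modified quotas East 13.338, North 4.867, West 2.249, Lowland 4.713, Coastal 13.826, South 3.449.
Rounding to the nearest integer: East 13, North 5, West 2, Lowland 5, Coastal 14, South 3 (total 42).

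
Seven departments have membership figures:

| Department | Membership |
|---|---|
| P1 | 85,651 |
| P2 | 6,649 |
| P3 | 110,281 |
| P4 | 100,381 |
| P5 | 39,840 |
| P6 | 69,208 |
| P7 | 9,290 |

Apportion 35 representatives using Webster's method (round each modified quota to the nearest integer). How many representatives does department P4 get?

8

Standard divisor 421300/35 ≈ 12037.143; standard quotas: P1 7.116, P2 0.552, P3 9.162, P4 8.339, P5 3.310, P6 5.750, P7 0.772.
Rounding to the nearest integer gives P1 7, P2 1, P3 9, P4 8, P5 3, P6 6, P7 1 — total 35, matching the house size, so no adjustment is needed.
P4 receives 8.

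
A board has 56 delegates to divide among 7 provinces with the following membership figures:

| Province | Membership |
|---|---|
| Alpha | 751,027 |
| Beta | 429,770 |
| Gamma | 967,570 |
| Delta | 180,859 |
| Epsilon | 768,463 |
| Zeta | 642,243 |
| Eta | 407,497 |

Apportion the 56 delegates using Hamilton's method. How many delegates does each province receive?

Total 4147429; standard divisor 4147429/56 ≈ 74061.232.
Standard quotas: Alpha 10.1406, Beta 5.8029, Gamma 13.0645, Delta 2.4420, Epsilon 10.3760, Zeta 8.6718, Eta 5.5022.
Lower quotas: Alpha 10, Beta 5, Gamma 13, Delta 2, Epsilon 10, Zeta 8, Eta 5 (sum 53, leaving 3 seats).
Remainders in descending order: Beta 0.8029, Zeta 0.6718, Eta 0.5022, Delta 0.4420, Epsilon 0.3760, Alpha 0.1406, Gamma 0.0645.
The surplus seats go to Beta, Zeta, Eta.

Alpha=10, Beta=6, Gamma=13, Delta=2, Epsilon=10, Zeta=9, Eta=6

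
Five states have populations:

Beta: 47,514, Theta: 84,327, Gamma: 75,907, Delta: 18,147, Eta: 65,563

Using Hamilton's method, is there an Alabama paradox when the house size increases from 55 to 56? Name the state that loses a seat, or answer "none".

At 55 seats: Beta 9, Theta 16, Gamma 14, Delta 4, Eta 12.
At 56 seats: Beta 9, Theta 16, Gamma 15, Delta 3, Eta 13.
Delta drops from 4 to 3.

Delta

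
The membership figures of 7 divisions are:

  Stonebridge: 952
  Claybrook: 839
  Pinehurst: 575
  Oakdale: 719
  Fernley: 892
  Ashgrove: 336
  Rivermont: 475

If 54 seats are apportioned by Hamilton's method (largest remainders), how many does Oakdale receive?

Standard divisor: 4788 ÷ 54 ≈ 88.667.
Standard quotas: Stonebridge 10.737, Claybrook 9.462, Pinehurst 6.485, Oakdale 8.109, Fernley 10.060, Ashgrove 3.789, Rivermont 5.357.
Lower quotas: Stonebridge 10, Claybrook 9, Pinehurst 6, Oakdale 8, Fernley 10, Ashgrove 3, Rivermont 5 (sum 51, leaving 3 seats).
Remainders in descending order: Ashgrove 0.789, Stonebridge 0.737, Pinehurst 0.485, Claybrook 0.462, Rivermont 0.357, Oakdale 0.109, Fernley 0.060.
The surplus seats go to Ashgrove, Stonebridge, Pinehurst.
Oakdale receives 8.

8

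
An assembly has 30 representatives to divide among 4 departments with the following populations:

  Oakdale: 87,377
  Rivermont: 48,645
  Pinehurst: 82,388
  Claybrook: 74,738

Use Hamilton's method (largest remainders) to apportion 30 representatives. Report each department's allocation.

Standard divisor: 293148 ÷ 30 ≈ 9771.6.
Standard quotas: Oakdale 8.9419, Rivermont 4.9782, Pinehurst 8.4314, Claybrook 7.6485.
Lower quotas: Oakdale 8, Rivermont 4, Pinehurst 8, Claybrook 7 (sum 27, leaving 3 seats).
Remainders in descending order: Rivermont 0.9782, Oakdale 0.9419, Claybrook 0.6485, Pinehurst 0.4314.
Largest remainders: Rivermont, Oakdale, Claybrook receive the extra seats.

Oakdale=9, Rivermont=5, Pinehurst=8, Claybrook=8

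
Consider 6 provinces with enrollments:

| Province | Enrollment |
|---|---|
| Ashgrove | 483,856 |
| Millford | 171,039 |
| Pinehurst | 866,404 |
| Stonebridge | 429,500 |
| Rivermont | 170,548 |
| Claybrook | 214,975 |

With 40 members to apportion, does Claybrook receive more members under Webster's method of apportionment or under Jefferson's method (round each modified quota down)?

Webster

Webster: Ashgrove 8, Millford 3, Pinehurst 15, Stonebridge 7, Rivermont 3, Claybrook 4.
Jefferson: Ashgrove 8, Millford 3, Pinehurst 16, Stonebridge 7, Rivermont 3, Claybrook 3.
Claybrook gets 4 under Webster and 3 under Jefferson.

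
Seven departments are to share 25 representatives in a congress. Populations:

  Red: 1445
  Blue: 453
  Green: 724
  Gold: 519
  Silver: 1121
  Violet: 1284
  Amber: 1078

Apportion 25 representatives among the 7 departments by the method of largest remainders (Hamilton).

The standard divisor is 6624/25 ≈ 264.96.
Standard quotas: Red 5.454, Blue 1.710, Green 2.732, Gold 1.959, Silver 4.231, Violet 4.846, Amber 4.069.
Lower quotas: Red 5, Blue 1, Green 2, Gold 1, Silver 4, Violet 4, Amber 4 (sum 21, leaving 4 seats).
Remainders in descending order: Gold 0.959, Violet 0.846, Green 0.732, Blue 0.710, Red 0.454, Silver 0.231, Amber 0.069.
Largest remainders: Gold, Violet, Green, Blue receive the extra seats.

Red 5, Blue 2, Green 3, Gold 2, Silver 4, Violet 5, Amber 4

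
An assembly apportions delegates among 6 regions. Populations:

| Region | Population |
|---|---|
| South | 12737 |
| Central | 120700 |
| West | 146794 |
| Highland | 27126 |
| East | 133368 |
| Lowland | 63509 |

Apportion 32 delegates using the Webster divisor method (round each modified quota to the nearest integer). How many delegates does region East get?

8

Standard divisor 504234/32 ≈ 15757.312; standard quotas: South 0.808, Central 7.660, West 9.316, Highland 1.721, East 8.464, Lowland 4.030.
Rounding to the nearest integer gives South 1, Central 8, West 9, Highland 2, East 8, Lowland 4 — total 32, matching the house size, so no adjustment is needed.
East receives 8.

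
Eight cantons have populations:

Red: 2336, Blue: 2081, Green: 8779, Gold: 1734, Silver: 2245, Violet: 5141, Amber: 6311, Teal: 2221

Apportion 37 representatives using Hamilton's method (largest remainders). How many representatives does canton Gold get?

Total 30848; standard divisor 30848/37 ≈ 833.73.
Standard quotas: Red 2.8019, Blue 2.4960, Green 10.5298, Gold 2.0798, Silver 2.6927, Violet 6.1663, Amber 7.5696, Teal 2.6639.
Lower quotas: Red 2, Blue 2, Green 10, Gold 2, Silver 2, Violet 6, Amber 7, Teal 2 (sum 33, leaving 4 seats).
Remainders in descending order: Red 0.8019, Silver 0.6927, Teal 0.6639, Amber 0.5696, Green 0.5298, Blue 0.4960, Violet 0.1663, Gold 0.0798.
The surplus seats go to Red, Silver, Teal, Amber.
Gold receives 2.

2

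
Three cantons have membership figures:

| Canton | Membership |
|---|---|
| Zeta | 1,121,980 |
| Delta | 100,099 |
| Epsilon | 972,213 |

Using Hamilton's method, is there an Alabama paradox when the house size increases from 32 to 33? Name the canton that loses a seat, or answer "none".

At 32 seats: Zeta 16, Delta 2, Epsilon 14.
At 33 seats: Zeta 17, Delta 1, Epsilon 15.
Delta drops from 2 to 1.

Delta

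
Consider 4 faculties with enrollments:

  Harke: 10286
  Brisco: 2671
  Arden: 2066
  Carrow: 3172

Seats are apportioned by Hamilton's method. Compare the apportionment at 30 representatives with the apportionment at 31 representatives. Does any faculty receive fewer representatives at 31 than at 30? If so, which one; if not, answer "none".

At 30 seats: Harke 17, Brisco 4, Arden 4, Carrow 5.
At 31 seats: Harke 18, Brisco 5, Arden 3, Carrow 5.
Arden drops from 4 to 3.

Arden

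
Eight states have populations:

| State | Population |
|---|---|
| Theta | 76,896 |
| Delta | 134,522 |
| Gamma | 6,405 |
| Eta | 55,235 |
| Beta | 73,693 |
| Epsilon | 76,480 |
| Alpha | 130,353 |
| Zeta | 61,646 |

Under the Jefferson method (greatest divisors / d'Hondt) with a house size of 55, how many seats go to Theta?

Standard divisor 615230/55 ≈ 11186; standard quotas: Theta 6.874, Delta 12.026, Gamma 0.573, Eta 4.938, Beta 6.588, Epsilon 6.837, Alpha 11.653, Zeta 5.511.
Rounding down gives 6, 12, 0, 4, 6, 6, 11, 5 = 50 seats, so the divisor must be adjusted.
With modified divisor 10400: modified quotas Theta 7.394, Delta 12.935, Gamma 0.616, Eta 5.311, Beta 7.086, Epsilon 7.354, Alpha 12.534, Zeta 5.928.
Rounding down: Theta 7, Delta 12, Gamma 0, Eta 5, Beta 7, Epsilon 7, Alpha 12, Zeta 5 (total 55).
Theta receives 7.

7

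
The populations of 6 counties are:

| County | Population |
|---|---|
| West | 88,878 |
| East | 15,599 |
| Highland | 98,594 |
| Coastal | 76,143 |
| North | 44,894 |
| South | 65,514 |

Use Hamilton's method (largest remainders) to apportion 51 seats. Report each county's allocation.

The standard divisor is 389622/51 ≈ 7639.647.
Standard quotas: West 11.6338, East 2.0418, Highland 12.9056, Coastal 9.9668, North 5.8764, South 8.5755.
Lower quotas: West 11, East 2, Highland 12, Coastal 9, North 5, South 8 (sum 47, leaving 4 seats).
Remainders in descending order: Coastal 0.9668, Highland 0.9056, North 0.8764, West 0.6338, South 0.5755, East 0.0418.
The surplus seats go to Coastal, Highland, North, West.

West=12, East=2, Highland=13, Coastal=10, North=6, South=8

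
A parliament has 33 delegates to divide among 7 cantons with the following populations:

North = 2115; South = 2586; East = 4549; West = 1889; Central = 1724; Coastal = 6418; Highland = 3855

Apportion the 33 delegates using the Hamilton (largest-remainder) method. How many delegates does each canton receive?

The standard divisor is 23136/33 ≈ 701.091.
Standard quotas: North 3.0167, South 3.6885, East 6.4885, West 2.6944, Central 2.4590, Coastal 9.1543, Highland 5.4986.
Lower quotas: North 3, South 3, East 6, West 2, Central 2, Coastal 9, Highland 5 (sum 30, leaving 3 seats).
Remainders in descending order: West 0.6944, South 0.6885, Highland 0.4986, East 0.4885, Central 0.4590, Coastal 0.1543, North 0.0167.
The surplus seats go to West, South, Highland.

North: 3, South: 4, East: 6, West: 3, Central: 2, Coastal: 9, Highland: 6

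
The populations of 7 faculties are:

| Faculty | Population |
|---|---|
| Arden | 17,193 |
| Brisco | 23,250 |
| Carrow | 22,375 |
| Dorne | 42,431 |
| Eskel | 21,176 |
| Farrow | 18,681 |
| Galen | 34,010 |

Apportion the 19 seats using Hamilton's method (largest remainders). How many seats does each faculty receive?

Arden 2, Brisco 2, Carrow 2, Dorne 5, Eskel 2, Farrow 2, Galen 4

Standard divisor: 179116 ÷ 19 ≈ 9427.158.
Standard quotas: Arden 1.8238, Brisco 2.4663, Carrow 2.3735, Dorne 4.5009, Eskel 2.2463, Farrow 1.9816, Galen 3.6077.
Lower quotas: Arden 1, Brisco 2, Carrow 2, Dorne 4, Eskel 2, Farrow 1, Galen 3 (sum 15, leaving 4 seats).
Remainders in descending order: Farrow 0.9816, Arden 0.8238, Galen 0.6077, Dorne 0.5009, Brisco 0.4663, Carrow 0.3735, Eskel 0.2463.
The surplus seats go to Farrow, Arden, Galen, Dorne.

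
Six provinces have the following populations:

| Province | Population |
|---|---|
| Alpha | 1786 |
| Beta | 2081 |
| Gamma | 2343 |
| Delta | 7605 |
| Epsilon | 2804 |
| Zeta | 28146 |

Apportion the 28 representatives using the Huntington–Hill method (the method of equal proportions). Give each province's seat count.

With divisor 1633: modified quotas Alpha 1.094, Beta 1.274, Gamma 1.435, Delta 4.657, Epsilon 1.717, Zeta 17.236.
Geometric-mean thresholds: Alpha √(1·2)=1.414, Beta √(1·2)=1.414, Gamma √(1·2)=1.414, Delta √(4·5)=4.472, Epsilon √(1·2)=1.414, Zeta √(17·18)=17.493.
Each quota rounded against its threshold gives Alpha 1, Beta 1, Gamma 2, Delta 5, Epsilon 2, Zeta 17 (total 28).

Alpha: 1, Beta: 1, Gamma: 2, Delta: 5, Epsilon: 2, Zeta: 17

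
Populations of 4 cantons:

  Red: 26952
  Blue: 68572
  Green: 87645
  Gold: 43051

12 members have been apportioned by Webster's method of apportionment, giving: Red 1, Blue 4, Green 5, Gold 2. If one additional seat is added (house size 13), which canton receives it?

Red

Priority for the next seat is population ÷ (current seats + 0.5).
Priorities: Red 17968.000, Blue 15238.222, Green 15935.455, Gold 17220.400.
Highest priority: Red.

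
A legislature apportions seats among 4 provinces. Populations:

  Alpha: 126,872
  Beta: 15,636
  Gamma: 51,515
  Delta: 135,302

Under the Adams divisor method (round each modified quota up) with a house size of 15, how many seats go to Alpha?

Standard divisor 329325/15 ≈ 21955; standard quotas: Alpha 5.779, Beta 0.712, Gamma 2.346, Delta 6.163.
Rounding up gives 6, 1, 3, 7 = 17 seats, so the divisor must be adjusted.
With modified divisor 25489.3: modified quotas Alpha 4.977, Beta 0.613, Gamma 2.021, Delta 5.308.
Rounding up: Alpha 5, Beta 1, Gamma 3, Delta 6 (total 15).
Alpha receives 5.

5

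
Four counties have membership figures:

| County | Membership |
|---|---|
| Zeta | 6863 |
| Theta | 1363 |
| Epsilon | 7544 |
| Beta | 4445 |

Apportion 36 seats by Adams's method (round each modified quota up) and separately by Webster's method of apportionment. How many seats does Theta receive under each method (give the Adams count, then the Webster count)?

Adams: Zeta 12, Theta 3, Epsilon 13, Beta 8.
Webster: Zeta 12, Theta 2, Epsilon 14, Beta 8.
Theta gets 3 under Adams and 2 under Webster.

3 and 2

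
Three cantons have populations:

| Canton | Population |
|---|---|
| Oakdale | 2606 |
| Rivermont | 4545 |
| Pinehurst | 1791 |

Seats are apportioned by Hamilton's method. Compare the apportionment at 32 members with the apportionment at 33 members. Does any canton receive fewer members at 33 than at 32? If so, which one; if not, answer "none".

At 32 seats: Oakdale 9, Rivermont 16, Pinehurst 7.
At 33 seats: Oakdale 10, Rivermont 17, Pinehurst 6.
Pinehurst drops from 7 to 6.

Pinehurst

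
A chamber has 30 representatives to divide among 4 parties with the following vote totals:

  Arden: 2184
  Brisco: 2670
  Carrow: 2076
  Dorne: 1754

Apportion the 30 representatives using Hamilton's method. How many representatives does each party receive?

Standard divisor: 8684 ÷ 30 ≈ 289.467.
Standard quotas: Arden 7.545, Brisco 9.224, Carrow 7.172, Dorne 6.059.
Lower quotas: Arden 7, Brisco 9, Carrow 7, Dorne 6 (sum 29, leaving 1 seat).
Remainders in descending order: Arden 0.545, Brisco 0.224, Carrow 0.172, Dorne 0.059.
Largest remainder: Arden receives the extra seat.

Arden: 8; Brisco: 9; Carrow: 7; Dorne: 6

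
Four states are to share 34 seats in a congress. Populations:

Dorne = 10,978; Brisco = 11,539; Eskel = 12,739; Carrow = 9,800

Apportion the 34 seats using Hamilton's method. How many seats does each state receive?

Dorne 8, Brisco 9, Eskel 10, Carrow 7

Standard divisor: 45056 ÷ 34 ≈ 1325.176.
Standard quotas: Dorne 8.2842, Brisco 8.7075, Eskel 9.6131, Carrow 7.3952.
Lower quotas: Dorne 8, Brisco 8, Eskel 9, Carrow 7 (sum 32, leaving 2 seats).
Remainders in descending order: Brisco 0.7075, Eskel 0.6131, Carrow 0.3952, Dorne 0.2842.
The surplus seats go to Brisco, Eskel.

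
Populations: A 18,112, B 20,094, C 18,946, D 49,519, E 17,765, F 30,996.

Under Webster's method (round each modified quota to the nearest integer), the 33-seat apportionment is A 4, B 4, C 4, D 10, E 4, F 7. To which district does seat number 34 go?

Priority for the next seat is population ÷ (current seats + 0.5).
Priorities: A 4024.889, B 4465.333, C 4210.222, D 4716.095, E 3947.778, F 4132.800.
Highest priority: D.

D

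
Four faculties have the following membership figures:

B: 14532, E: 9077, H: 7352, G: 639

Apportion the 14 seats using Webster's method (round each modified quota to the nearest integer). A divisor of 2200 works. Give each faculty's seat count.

B=7; E=4; H=3; G=0

With modified divisor 2200: modified quotas B 6.605, E 4.126, H 3.342, G 0.290.
Rounding to the nearest integer: B 7, E 4, H 3, G 0 (total 14).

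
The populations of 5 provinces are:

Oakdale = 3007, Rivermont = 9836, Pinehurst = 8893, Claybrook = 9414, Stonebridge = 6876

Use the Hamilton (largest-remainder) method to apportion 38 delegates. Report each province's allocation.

Oakdale 3, Rivermont 10, Pinehurst 9, Claybrook 9, Stonebridge 7

The standard divisor is 38026/38 ≈ 1000.684.
Standard quotas: Oakdale 3.0049, Rivermont 9.8293, Pinehurst 8.8869, Claybrook 9.4076, Stonebridge 6.8713.
Lower quotas: Oakdale 3, Rivermont 9, Pinehurst 8, Claybrook 9, Stonebridge 6 (sum 35, leaving 3 seats).
Remainders in descending order: Pinehurst 0.8869, Stonebridge 0.8713, Rivermont 0.8293, Claybrook 0.4076, Oakdale 0.0049.
Largest remainders: Pinehurst, Stonebridge, Rivermont receive the extra seats.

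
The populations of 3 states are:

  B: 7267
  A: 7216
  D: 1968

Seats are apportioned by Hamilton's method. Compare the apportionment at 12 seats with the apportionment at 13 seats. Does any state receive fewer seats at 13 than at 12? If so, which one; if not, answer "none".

At 12 seats: B 5, A 5, D 2.
At 13 seats: B 6, A 6, D 1.
D drops from 2 to 1.

D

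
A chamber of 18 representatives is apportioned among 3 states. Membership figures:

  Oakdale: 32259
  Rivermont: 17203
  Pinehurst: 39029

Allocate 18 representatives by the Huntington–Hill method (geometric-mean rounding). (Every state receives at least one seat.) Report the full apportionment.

Oakdale 7; Rivermont 3; Pinehurst 8

With divisor 4972: modified quotas Oakdale 6.488, Rivermont 3.460, Pinehurst 7.850.
Geometric-mean thresholds: Oakdale √(6·7)=6.481, Rivermont √(3·4)=3.464, Pinehurst √(7·8)=7.483.
Each quota rounded against its threshold gives Oakdale 7, Rivermont 3, Pinehurst 8 (total 18).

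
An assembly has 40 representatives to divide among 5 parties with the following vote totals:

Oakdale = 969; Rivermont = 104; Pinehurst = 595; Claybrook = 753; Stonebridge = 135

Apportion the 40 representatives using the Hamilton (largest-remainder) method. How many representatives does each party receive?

Standard divisor: 2556 ÷ 40 ≈ 63.9.
Standard quotas: Oakdale 15.164, Rivermont 1.628, Pinehurst 9.311, Claybrook 11.784, Stonebridge 2.113.
Lower quotas: Oakdale 15, Rivermont 1, Pinehurst 9, Claybrook 11, Stonebridge 2 (sum 38, leaving 2 seats).
Remainders in descending order: Claybrook 0.784, Rivermont 0.628, Pinehurst 0.311, Oakdale 0.164, Stonebridge 0.113.
Largest remainders: Claybrook, Rivermont receive the extra seats.

Oakdale 15, Rivermont 2, Pinehurst 9, Claybrook 12, Stonebridge 2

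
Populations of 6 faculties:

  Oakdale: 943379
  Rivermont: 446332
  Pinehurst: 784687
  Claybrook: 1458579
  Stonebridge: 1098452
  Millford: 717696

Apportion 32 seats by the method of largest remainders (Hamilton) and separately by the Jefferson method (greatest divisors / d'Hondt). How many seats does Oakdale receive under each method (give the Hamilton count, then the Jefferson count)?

Hamilton: Oakdale 5, Rivermont 3, Pinehurst 5, Claybrook 9, Stonebridge 6, Millford 4.
Jefferson: Oakdale 6, Rivermont 2, Pinehurst 5, Claybrook 9, Stonebridge 6, Millford 4.
Oakdale gets 5 under Hamilton and 6 under Jefferson.

5 and 6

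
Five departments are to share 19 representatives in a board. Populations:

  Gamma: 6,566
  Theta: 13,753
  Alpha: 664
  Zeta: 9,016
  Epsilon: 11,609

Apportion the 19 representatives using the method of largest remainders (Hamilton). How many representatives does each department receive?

Gamma 3; Theta 6; Alpha 1; Zeta 4; Epsilon 5

Standard divisor: 41608 ÷ 19 ≈ 2189.895.
Standard quotas: Gamma 2.9983, Theta 6.2802, Alpha 0.3032, Zeta 4.1171, Epsilon 5.3012.
Lower quotas: Gamma 2, Theta 6, Alpha 0, Zeta 4, Epsilon 5 (sum 17, leaving 2 seats).
Remainders in descending order: Gamma 0.9983, Alpha 0.3032, Epsilon 0.3012, Theta 0.2802, Zeta 0.1171.
Largest remainders: Gamma, Alpha receive the extra seats.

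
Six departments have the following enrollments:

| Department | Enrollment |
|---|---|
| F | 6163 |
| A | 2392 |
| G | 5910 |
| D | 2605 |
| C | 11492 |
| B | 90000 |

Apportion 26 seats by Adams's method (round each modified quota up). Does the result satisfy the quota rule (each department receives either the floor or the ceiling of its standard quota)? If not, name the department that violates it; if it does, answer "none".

B

Standard quotas: F 1.352, A 0.525, G 1.296, D 0.571, C 2.520, B 19.737.
Adams allocation: F 2, A 1, G 2, D 1, C 3, B 17.
B has quota 19.737 (lower 19, upper 20) but receives 17 — outside the quota interval.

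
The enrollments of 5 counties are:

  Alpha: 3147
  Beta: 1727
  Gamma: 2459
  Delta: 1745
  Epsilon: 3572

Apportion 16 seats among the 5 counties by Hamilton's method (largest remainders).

The standard divisor is 12650/16 ≈ 790.625.
Standard quotas: Alpha 3.980, Beta 2.184, Gamma 3.110, Delta 2.207, Epsilon 4.518.
Lower quotas: Alpha 3, Beta 2, Gamma 3, Delta 2, Epsilon 4 (sum 14, leaving 2 seats).
Remainders in descending order: Alpha 0.980, Epsilon 0.518, Delta 0.207, Beta 0.184, Gamma 0.110.
Largest remainders: Alpha, Epsilon receive the extra seats.

Alpha=4; Beta=2; Gamma=3; Delta=2; Epsilon=5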